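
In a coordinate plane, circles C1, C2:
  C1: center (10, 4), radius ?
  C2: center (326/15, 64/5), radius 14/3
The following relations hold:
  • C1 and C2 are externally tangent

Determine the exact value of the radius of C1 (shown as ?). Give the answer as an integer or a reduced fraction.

10

1. [ext C1·C2]  r_C1² + (28/3)r_C1 − 580/3 = 0  ⇒  r_C1 = 10 (r>0 drops 1)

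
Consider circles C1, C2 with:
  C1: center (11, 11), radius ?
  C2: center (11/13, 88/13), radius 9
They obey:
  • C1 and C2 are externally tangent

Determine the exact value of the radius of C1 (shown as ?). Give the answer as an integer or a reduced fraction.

2

1. [ext C1·C2]  r_C1² + 18r_C1 − 40 = 0  ⇒  r_C1 = 2 (r>0 drops 1)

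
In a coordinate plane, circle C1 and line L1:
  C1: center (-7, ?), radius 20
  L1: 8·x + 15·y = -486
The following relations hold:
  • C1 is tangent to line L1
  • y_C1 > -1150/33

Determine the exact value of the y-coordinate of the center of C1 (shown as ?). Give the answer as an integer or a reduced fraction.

1. [C1‖L1]  y_C1² + (172/3)y_C1 + 308 = 0  ⇒  y_C1 = -154/3 or -6
2. given y_C1 > -1150/33: keep -6

-6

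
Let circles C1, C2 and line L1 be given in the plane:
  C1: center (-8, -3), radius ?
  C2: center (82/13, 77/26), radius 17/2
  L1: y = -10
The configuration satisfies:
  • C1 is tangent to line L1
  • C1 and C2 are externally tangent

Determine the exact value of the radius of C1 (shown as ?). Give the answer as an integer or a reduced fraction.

7

1. [C1‖L1]  r_C1² − 49 = 0  ⇒  r_C1 = 7 (r>0 drops 1)
2. [ext C1·C2]  r_C1² + 17r_C1 − 168 = 0  ⇒  r_C1 = 7 (r>0 drops 1)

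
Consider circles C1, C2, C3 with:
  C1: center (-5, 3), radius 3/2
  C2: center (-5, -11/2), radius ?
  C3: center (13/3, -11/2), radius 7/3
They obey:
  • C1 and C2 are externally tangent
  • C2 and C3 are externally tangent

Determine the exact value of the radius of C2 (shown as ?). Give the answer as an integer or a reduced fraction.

1. [ext C1·C2]  r_C2² + 3r_C2 − 70 = 0  ⇒  r_C2 = 7 (r>0 drops 1)
2. [ext C2·C3]  r_C2² + (14/3)r_C2 − 245/3 = 0  ⇒  r_C2 = 7 (r>0 drops 1)

7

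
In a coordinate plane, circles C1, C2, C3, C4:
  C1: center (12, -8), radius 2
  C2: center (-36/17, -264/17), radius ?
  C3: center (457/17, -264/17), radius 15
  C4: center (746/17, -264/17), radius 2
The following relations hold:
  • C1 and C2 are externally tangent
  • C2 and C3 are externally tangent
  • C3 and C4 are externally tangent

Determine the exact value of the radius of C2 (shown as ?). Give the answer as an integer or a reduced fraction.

1. [ext C1·C2]  r_C2² + 4r_C2 − 252 = 0  ⇒  r_C2 = 14 (r>0 drops 1)
2. [ext C2·C3]  r_C2² + 30r_C2 − 616 = 0  ⇒  r_C2 = 14 (r>0 drops 1)

14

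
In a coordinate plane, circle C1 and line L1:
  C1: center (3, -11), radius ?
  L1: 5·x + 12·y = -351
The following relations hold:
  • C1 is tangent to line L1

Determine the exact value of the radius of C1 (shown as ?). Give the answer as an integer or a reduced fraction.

1. [C1‖L1]  r_C1² − 324 = 0  ⇒  r_C1 = 18 (r>0 drops 1)

18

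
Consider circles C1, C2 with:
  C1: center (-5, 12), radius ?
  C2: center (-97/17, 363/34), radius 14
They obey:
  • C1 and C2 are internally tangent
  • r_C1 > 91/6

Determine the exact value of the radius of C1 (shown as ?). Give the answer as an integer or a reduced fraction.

1. [int C1,C2]  r_C1² − 28r_C1 + 775/4 = 0  ⇒  r_C1 = 25/2 or 31/2
2. given r_C1 > 91/6: keep 31/2

31/2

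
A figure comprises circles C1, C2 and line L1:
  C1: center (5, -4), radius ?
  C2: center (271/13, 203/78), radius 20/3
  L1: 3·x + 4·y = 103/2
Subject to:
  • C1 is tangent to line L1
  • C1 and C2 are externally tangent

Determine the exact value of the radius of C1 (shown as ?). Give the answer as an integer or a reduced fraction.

1. [C1‖L1]  r_C1² − 441/4 = 0  ⇒  r_C1 = 21/2 (r>0 drops 1)
2. [ext C1·C2]  r_C1² + (40/3)r_C1 − 1001/4 = 0  ⇒  r_C1 = 21/2 (r>0 drops 1)

21/2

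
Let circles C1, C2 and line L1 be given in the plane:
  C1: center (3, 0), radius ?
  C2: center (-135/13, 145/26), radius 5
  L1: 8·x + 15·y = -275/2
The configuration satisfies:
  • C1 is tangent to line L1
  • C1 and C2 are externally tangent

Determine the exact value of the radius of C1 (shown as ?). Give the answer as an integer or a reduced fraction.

1. [C1‖L1]  r_C1² − 361/4 = 0  ⇒  r_C1 = 19/2 (r>0 drops 1)
2. [ext C1·C2]  r_C1² + 10r_C1 − 741/4 = 0  ⇒  r_C1 = 19/2 (r>0 drops 1)

19/2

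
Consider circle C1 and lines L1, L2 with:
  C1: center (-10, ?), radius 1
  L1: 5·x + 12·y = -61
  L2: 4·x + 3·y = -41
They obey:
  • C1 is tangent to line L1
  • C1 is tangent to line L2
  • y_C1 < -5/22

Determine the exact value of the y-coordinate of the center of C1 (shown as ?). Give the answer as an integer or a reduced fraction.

1. [C1‖L1]  y_C1² + (11/6)y_C1 − 1/3 = 0  ⇒  y_C1 = -2 or 1/6
2. [C1‖L2]  y_C1² + (2/3)y_C1 − 8/3 = 0  ⇒  y_C1 = -2 or 4/3

-2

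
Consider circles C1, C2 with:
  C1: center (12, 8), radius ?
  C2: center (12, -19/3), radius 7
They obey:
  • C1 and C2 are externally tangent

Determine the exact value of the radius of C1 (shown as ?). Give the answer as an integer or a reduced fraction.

22/3

1. [ext C1·C2]  r_C1² + 14r_C1 − 1408/9 = 0  ⇒  r_C1 = 22/3 (r>0 drops 1)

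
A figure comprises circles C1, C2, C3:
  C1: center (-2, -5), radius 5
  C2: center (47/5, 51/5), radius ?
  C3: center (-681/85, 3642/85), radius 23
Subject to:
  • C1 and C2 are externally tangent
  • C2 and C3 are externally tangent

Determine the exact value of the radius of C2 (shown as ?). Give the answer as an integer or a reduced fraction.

1. [ext C1·C2]  r_C2² + 10r_C2 − 336 = 0  ⇒  r_C2 = 14 (r>0 drops 1)
2. [ext C2·C3]  r_C2² + 46r_C2 − 840 = 0  ⇒  r_C2 = 14 (r>0 drops 1)

14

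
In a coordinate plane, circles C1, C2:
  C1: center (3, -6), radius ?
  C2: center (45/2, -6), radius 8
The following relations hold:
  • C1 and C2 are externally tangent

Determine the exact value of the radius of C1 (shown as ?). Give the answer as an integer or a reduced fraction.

23/2

1. [ext C1·C2]  r_C1² + 16r_C1 − 1265/4 = 0  ⇒  r_C1 = 23/2 (r>0 drops 1)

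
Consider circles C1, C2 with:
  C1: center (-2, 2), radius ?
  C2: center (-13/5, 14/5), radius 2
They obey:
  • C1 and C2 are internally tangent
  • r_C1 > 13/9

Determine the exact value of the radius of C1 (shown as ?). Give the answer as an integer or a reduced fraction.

3

1. [int C1,C2]  r_C1² − 4r_C1 + 3 = 0  ⇒  r_C1 = 1 or 3
2. given r_C1 > 13/9: keep 3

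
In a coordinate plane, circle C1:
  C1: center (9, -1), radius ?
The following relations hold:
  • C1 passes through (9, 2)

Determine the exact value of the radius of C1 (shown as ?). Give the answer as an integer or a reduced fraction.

3

1. [C1∋P]  r_C1² − 9 = 0  ⇒  r_C1 = 3 (r>0 drops 1)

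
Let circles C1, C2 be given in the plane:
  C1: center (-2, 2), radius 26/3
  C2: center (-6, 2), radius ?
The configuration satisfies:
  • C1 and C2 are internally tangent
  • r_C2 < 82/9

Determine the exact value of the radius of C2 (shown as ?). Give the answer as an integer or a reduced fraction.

14/3

1. [int C1,C2]  r_C2² − (52/3)r_C2 + 532/9 = 0  ⇒  r_C2 = 14/3 or 38/3
2. given r_C2 < 82/9: keep 14/3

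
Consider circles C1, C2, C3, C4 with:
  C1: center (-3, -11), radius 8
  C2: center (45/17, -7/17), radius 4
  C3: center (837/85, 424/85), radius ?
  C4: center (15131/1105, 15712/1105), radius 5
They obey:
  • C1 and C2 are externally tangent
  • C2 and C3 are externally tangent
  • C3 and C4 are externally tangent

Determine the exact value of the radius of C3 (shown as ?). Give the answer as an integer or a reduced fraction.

1. [ext C2·C3]  r_C3² + 8r_C3 − 65 = 0  ⇒  r_C3 = 5 (r>0 drops 1)
2. [ext C3·C4]  r_C3² + 10r_C3 − 75 = 0  ⇒  r_C3 = 5 (r>0 drops 1)

5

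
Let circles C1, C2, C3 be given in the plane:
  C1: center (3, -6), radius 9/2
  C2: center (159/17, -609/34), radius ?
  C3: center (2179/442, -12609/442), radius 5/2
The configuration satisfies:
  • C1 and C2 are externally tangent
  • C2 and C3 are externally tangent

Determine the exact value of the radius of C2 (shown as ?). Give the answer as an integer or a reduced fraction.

1. [ext C1·C2]  r_C2² + 9r_C2 − 162 = 0  ⇒  r_C2 = 9 (r>0 drops 1)
2. [ext C2·C3]  r_C2² + 5r_C2 − 126 = 0  ⇒  r_C2 = 9 (r>0 drops 1)

9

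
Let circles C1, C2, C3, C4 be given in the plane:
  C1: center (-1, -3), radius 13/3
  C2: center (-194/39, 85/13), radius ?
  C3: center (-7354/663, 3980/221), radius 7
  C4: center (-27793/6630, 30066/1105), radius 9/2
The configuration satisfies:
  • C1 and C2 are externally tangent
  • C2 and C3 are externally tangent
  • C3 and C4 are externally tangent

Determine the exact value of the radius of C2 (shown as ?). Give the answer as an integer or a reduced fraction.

6

1. [ext C1·C2]  r_C2² + (26/3)r_C2 − 88 = 0  ⇒  r_C2 = 6 (r>0 drops 1)
2. [ext C2·C3]  r_C2² + 14r_C2 − 120 = 0  ⇒  r_C2 = 6 (r>0 drops 1)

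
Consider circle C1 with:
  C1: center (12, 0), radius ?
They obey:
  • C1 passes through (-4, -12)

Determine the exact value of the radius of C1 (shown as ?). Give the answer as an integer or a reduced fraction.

20

1. [C1∋P]  r_C1² − 400 = 0  ⇒  r_C1 = 20 (r>0 drops 1)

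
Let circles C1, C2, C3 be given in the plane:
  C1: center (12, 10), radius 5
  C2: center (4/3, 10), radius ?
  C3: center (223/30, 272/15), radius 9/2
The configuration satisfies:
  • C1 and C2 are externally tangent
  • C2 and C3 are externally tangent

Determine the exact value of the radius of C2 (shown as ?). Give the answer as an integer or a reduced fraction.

1. [ext C1·C2]  r_C2² + 10r_C2 − 799/9 = 0  ⇒  r_C2 = 17/3 (r>0 drops 1)
2. [ext C2·C3]  r_C2² + 9r_C2 − 748/9 = 0  ⇒  r_C2 = 17/3 (r>0 drops 1)

17/3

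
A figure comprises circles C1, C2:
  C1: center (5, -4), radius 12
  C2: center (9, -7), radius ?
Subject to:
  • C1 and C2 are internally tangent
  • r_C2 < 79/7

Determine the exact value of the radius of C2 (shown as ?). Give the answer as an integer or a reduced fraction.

1. [int C1,C2]  r_C2² − 24r_C2 + 119 = 0  ⇒  r_C2 = 7 or 17
2. given r_C2 < 79/7: keep 7

7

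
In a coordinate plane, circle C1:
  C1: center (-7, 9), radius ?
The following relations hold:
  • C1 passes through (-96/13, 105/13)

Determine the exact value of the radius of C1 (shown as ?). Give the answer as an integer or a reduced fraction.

1

1. [C1∋P]  r_C1² − 1 = 0  ⇒  r_C1 = 1 (r>0 drops 1)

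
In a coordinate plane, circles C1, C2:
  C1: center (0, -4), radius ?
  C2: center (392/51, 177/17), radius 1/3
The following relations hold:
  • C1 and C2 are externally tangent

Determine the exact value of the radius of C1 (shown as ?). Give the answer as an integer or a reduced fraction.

16

1. [ext C1·C2]  r_C1² + (2/3)r_C1 − 800/3 = 0  ⇒  r_C1 = 16 (r>0 drops 1)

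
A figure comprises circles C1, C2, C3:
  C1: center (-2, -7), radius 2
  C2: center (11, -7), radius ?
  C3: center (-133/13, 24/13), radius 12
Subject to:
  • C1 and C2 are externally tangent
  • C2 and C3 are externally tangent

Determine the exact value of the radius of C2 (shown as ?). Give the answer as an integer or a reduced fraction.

11

1. [ext C1·C2]  r_C2² + 4r_C2 − 165 = 0  ⇒  r_C2 = 11 (r>0 drops 1)
2. [ext C2·C3]  r_C2² + 24r_C2 − 385 = 0  ⇒  r_C2 = 11 (r>0 drops 1)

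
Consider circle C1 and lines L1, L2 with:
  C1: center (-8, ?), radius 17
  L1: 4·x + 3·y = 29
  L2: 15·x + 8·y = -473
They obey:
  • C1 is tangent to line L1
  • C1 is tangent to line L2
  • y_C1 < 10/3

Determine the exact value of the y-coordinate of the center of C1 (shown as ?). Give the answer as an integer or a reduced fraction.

1. [C1‖L1]  y_C1² − (122/3)y_C1 − 1168/3 = 0  ⇒  y_C1 = -8 or 146/3
2. [C1‖L2]  y_C1² + (353/4)y_C1 + 642 = 0  ⇒  y_C1 = -321/4 or -8

-8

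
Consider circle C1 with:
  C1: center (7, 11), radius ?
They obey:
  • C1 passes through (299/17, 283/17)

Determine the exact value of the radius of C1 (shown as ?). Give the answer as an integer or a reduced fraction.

12

1. [C1∋P]  r_C1² − 144 = 0  ⇒  r_C1 = 12 (r>0 drops 1)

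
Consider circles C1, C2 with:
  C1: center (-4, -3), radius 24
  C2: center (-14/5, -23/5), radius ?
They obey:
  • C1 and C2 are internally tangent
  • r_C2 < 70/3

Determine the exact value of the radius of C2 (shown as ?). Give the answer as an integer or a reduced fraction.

1. [int C1,C2]  r_C2² − 48r_C2 + 572 = 0  ⇒  r_C2 = 22 or 26
2. given r_C2 < 70/3: keep 22

22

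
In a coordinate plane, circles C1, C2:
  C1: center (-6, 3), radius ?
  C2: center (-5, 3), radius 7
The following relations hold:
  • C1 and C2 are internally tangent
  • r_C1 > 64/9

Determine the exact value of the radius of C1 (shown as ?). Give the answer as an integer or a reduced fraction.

1. [int C1,C2]  r_C1² − 14r_C1 + 48 = 0  ⇒  r_C1 = 6 or 8
2. given r_C1 > 64/9: keep 8

8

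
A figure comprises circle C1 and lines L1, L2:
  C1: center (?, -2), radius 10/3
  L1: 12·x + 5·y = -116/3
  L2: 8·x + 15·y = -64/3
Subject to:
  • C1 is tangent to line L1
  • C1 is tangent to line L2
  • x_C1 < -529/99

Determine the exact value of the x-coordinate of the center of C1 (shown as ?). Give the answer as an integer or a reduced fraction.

-6

1. [C1‖L1]  x_C1² + (43/9)x_C1 − 22/3 = 0  ⇒  x_C1 = -6 or 11/9
2. [C1‖L2]  x_C1² − (13/6)x_C1 − 49 = 0  ⇒  x_C1 = -6 or 49/6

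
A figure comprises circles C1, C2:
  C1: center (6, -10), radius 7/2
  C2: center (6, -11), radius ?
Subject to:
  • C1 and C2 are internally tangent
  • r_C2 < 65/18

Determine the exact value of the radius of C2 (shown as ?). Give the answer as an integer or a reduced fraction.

5/2

1. [int C1,C2]  r_C2² − 7r_C2 + 45/4 = 0  ⇒  r_C2 = 5/2 or 9/2
2. given r_C2 < 65/18: keep 5/2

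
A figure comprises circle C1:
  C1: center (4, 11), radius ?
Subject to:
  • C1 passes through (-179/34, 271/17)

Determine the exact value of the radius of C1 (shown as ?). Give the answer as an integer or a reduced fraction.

1. [C1∋P]  r_C1² − 441/4 = 0  ⇒  r_C1 = 21/2 (r>0 drops 1)

21/2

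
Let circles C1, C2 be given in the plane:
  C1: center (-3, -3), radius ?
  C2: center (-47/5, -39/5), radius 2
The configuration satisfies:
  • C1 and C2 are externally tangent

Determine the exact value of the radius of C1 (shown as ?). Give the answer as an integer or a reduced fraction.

1. [ext C1·C2]  r_C1² + 4r_C1 − 60 = 0  ⇒  r_C1 = 6 (r>0 drops 1)

6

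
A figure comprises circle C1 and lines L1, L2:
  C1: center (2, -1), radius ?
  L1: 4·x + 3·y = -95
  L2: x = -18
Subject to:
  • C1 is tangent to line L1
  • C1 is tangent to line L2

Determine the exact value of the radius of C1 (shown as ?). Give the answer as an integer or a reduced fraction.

1. [C1‖L1]  r_C1² − 400 = 0  ⇒  r_C1 = 20 (r>0 drops 1)
2. [C1‖L2]  r_C1² − 400 = 0  ⇒  r_C1 = 20 (r>0 drops 1)

20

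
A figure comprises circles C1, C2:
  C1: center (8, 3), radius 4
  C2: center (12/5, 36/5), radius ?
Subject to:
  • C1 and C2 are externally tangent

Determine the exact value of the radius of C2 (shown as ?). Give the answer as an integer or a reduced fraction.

1. [ext C1·C2]  r_C2² + 8r_C2 − 33 = 0  ⇒  r_C2 = 3 (r>0 drops 1)

3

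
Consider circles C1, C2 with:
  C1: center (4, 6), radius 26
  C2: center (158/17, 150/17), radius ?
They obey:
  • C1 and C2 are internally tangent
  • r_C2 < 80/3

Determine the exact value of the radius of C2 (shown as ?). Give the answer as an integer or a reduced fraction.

1. [int C1,C2]  r_C2² − 52r_C2 + 640 = 0  ⇒  r_C2 = 20 or 32
2. given r_C2 < 80/3: keep 20

20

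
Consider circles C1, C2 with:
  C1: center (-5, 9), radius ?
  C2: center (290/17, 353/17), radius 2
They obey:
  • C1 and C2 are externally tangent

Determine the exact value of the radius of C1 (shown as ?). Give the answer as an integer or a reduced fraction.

1. [ext C1·C2]  r_C1² + 4r_C1 − 621 = 0  ⇒  r_C1 = 23 (r>0 drops 1)

23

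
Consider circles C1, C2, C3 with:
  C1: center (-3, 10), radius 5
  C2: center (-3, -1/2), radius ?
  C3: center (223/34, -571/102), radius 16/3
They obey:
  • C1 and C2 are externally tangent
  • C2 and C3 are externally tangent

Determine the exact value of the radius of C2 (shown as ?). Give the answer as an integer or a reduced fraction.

1. [ext C1·C2]  r_C2² + 10r_C2 − 341/4 = 0  ⇒  r_C2 = 11/2 (r>0 drops 1)
2. [ext C2·C3]  r_C2² + (32/3)r_C2 − 1067/12 = 0  ⇒  r_C2 = 11/2 (r>0 drops 1)

11/2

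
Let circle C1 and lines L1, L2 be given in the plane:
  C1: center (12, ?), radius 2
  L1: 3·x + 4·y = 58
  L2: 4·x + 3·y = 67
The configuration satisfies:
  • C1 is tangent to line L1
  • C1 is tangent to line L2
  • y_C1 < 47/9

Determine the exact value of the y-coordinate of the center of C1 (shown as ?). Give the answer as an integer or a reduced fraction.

3

1. [C1‖L1]  y_C1² − 11y_C1 + 24 = 0  ⇒  y_C1 = 3 or 8
2. [C1‖L2]  y_C1² − (38/3)y_C1 + 29 = 0  ⇒  y_C1 = 3 or 29/3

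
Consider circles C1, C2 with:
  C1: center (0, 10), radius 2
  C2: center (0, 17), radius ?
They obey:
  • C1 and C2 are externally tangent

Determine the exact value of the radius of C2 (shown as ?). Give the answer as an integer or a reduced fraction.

1. [ext C1·C2]  r_C2² + 4r_C2 − 45 = 0  ⇒  r_C2 = 5 (r>0 drops 1)

5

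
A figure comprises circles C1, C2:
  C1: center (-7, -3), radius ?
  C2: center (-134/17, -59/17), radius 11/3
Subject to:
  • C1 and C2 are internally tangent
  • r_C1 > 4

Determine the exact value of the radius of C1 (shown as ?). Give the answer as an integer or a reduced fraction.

1. [int C1,C2]  r_C1² − (22/3)r_C1 + 112/9 = 0  ⇒  r_C1 = 8/3 or 14/3
2. given r_C1 > 4: keep 14/3

14/3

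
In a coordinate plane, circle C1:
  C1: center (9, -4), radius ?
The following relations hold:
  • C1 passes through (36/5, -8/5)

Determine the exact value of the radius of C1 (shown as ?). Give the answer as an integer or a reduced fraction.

1. [C1∋P]  r_C1² − 9 = 0  ⇒  r_C1 = 3 (r>0 drops 1)

3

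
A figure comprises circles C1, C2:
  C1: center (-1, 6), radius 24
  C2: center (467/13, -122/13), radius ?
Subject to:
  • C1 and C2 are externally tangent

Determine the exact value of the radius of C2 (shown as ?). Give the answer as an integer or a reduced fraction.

16

1. [ext C1·C2]  r_C2² + 48r_C2 − 1024 = 0  ⇒  r_C2 = 16 (r>0 drops 1)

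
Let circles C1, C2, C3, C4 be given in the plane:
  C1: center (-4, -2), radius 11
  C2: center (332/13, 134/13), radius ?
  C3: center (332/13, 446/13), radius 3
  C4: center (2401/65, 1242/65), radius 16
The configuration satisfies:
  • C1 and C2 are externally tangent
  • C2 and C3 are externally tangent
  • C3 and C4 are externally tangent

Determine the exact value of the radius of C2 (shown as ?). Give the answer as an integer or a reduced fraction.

21

1. [ext C1·C2]  r_C2² + 22r_C2 − 903 = 0  ⇒  r_C2 = 21 (r>0 drops 1)
2. [ext C2·C3]  r_C2² + 6r_C2 − 567 = 0  ⇒  r_C2 = 21 (r>0 drops 1)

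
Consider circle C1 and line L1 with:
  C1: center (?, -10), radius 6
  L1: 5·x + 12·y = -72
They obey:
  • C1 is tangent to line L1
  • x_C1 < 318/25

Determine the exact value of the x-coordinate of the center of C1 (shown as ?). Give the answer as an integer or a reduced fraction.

-6

1. [C1‖L1]  x_C1² − (96/5)x_C1 − 756/5 = 0  ⇒  x_C1 = -6 or 126/5
2. given x_C1 < 318/25: keep -6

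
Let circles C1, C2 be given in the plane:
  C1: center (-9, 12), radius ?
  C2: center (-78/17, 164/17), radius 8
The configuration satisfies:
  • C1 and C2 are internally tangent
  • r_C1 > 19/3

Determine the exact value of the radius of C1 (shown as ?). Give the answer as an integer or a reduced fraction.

13

1. [int C1,C2]  r_C1² − 16r_C1 + 39 = 0  ⇒  r_C1 = 3 or 13
2. given r_C1 > 19/3: keep 13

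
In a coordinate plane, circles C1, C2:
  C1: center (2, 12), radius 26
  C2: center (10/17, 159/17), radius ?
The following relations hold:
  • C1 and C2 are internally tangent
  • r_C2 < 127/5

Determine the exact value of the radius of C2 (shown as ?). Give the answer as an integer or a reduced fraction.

1. [int C1,C2]  r_C2² − 52r_C2 + 667 = 0  ⇒  r_C2 = 23 or 29
2. given r_C2 < 127/5: keep 23

23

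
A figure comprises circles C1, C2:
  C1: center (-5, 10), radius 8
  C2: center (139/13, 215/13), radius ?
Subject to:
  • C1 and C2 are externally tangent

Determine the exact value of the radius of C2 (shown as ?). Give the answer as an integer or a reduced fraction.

9

1. [ext C1·C2]  r_C2² + 16r_C2 − 225 = 0  ⇒  r_C2 = 9 (r>0 drops 1)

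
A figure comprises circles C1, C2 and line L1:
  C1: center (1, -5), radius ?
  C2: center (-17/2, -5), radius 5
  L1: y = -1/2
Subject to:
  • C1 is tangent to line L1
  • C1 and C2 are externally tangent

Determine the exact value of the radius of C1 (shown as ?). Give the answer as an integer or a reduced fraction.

1. [C1‖L1]  r_C1² − 81/4 = 0  ⇒  r_C1 = 9/2 (r>0 drops 1)
2. [ext C1·C2]  r_C1² + 10r_C1 − 261/4 = 0  ⇒  r_C1 = 9/2 (r>0 drops 1)

9/2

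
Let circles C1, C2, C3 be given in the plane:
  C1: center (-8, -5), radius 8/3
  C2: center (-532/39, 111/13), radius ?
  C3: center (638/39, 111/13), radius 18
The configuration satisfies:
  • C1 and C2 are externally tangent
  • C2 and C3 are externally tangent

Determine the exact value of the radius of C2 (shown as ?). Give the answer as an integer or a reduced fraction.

12

1. [ext C1·C2]  r_C2² + (16/3)r_C2 − 208 = 0  ⇒  r_C2 = 12 (r>0 drops 1)
2. [ext C2·C3]  r_C2² + 36r_C2 − 576 = 0  ⇒  r_C2 = 12 (r>0 drops 1)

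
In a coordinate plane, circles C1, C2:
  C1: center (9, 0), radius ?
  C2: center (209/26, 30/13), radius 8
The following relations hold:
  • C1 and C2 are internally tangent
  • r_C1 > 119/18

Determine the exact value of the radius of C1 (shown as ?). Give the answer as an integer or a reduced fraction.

1. [int C1,C2]  r_C1² − 16r_C1 + 231/4 = 0  ⇒  r_C1 = 11/2 or 21/2
2. given r_C1 > 119/18: keep 21/2

21/2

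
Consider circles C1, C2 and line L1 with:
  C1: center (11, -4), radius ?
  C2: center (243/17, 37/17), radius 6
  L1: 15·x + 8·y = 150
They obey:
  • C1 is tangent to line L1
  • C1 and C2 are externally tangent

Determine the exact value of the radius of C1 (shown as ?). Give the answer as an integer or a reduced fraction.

1. [C1‖L1]  r_C1² − 1 = 0  ⇒  r_C1 = 1 (r>0 drops 1)
2. [ext C1·C2]  r_C1² + 12r_C1 − 13 = 0  ⇒  r_C1 = 1 (r>0 drops 1)

1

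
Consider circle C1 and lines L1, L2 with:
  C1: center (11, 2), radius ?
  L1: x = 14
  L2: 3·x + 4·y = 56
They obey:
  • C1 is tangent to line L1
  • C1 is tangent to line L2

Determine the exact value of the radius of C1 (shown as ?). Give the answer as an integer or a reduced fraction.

3

1. [C1‖L1]  r_C1² − 9 = 0  ⇒  r_C1 = 3 (r>0 drops 1)
2. [C1‖L2]  r_C1² − 9 = 0  ⇒  r_C1 = 3 (r>0 drops 1)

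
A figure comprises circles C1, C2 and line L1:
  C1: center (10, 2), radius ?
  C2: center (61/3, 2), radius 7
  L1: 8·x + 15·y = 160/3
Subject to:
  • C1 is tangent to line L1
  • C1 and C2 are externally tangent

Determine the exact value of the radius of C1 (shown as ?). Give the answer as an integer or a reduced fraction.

1. [C1‖L1]  r_C1² − 100/9 = 0  ⇒  r_C1 = 10/3 (r>0 drops 1)
2. [ext C1·C2]  r_C1² + 14r_C1 − 520/9 = 0  ⇒  r_C1 = 10/3 (r>0 drops 1)

10/3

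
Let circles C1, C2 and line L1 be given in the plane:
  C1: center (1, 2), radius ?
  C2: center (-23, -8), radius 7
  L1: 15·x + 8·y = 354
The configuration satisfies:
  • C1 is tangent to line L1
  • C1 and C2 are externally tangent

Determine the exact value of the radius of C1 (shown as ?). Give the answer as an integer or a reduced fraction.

1. [C1‖L1]  r_C1² − 361 = 0  ⇒  r_C1 = 19 (r>0 drops 1)
2. [ext C1·C2]  r_C1² + 14r_C1 − 627 = 0  ⇒  r_C1 = 19 (r>0 drops 1)

19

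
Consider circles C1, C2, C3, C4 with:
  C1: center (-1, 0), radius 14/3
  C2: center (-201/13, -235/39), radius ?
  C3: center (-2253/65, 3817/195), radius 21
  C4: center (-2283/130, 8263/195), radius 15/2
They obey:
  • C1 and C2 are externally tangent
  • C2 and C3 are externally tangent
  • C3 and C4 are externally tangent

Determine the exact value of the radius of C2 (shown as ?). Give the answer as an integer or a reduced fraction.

1. [ext C1·C2]  r_C2² + (28/3)r_C2 − 671/3 = 0  ⇒  r_C2 = 11 (r>0 drops 1)
2. [ext C2·C3]  r_C2² + 42r_C2 − 583 = 0  ⇒  r_C2 = 11 (r>0 drops 1)

11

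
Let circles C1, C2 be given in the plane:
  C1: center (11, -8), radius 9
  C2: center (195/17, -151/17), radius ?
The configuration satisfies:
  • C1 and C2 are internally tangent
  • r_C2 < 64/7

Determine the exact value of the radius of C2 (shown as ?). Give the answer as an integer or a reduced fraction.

1. [int C1,C2]  r_C2² − 18r_C2 + 80 = 0  ⇒  r_C2 = 8 or 10
2. given r_C2 < 64/7: keep 8

8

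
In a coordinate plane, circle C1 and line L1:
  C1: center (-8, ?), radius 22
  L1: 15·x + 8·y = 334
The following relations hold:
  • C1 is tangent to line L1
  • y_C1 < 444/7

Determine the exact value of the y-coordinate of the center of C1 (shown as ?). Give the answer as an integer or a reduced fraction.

1. [C1‖L1]  y_C1² − (227/2)y_C1 + 1035 = 0  ⇒  y_C1 = 10 or 207/2
2. given y_C1 < 444/7: keep 10

10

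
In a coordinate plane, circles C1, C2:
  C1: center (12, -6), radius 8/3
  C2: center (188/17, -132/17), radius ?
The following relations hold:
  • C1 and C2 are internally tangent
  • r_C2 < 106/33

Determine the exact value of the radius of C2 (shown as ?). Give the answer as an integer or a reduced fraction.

1. [int C1,C2]  r_C2² − (16/3)r_C2 + 28/9 = 0  ⇒  r_C2 = 2/3 or 14/3
2. given r_C2 < 106/33: keep 2/3

2/3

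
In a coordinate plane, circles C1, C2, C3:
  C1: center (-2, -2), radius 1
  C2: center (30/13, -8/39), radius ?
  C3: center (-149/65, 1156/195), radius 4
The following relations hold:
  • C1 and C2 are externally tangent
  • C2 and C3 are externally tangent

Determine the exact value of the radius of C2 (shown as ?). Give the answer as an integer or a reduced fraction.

1. [ext C1·C2]  r_C2² + 2r_C2 − 187/9 = 0  ⇒  r_C2 = 11/3 (r>0 drops 1)
2. [ext C2·C3]  r_C2² + 8r_C2 − 385/9 = 0  ⇒  r_C2 = 11/3 (r>0 drops 1)

11/3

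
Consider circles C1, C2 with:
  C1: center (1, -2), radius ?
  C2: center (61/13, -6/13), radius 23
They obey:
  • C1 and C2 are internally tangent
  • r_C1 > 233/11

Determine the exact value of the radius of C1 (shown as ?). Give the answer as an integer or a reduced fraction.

27

1. [int C1,C2]  r_C1² − 46r_C1 + 513 = 0  ⇒  r_C1 = 19 or 27
2. given r_C1 > 233/11: keep 27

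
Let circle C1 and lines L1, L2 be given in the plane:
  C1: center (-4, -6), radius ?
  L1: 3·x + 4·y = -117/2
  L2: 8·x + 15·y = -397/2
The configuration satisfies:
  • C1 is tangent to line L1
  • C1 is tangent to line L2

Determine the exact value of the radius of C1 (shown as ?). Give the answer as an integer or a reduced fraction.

1. [C1‖L1]  r_C1² − 81/4 = 0  ⇒  r_C1 = 9/2 (r>0 drops 1)
2. [C1‖L2]  r_C1² − 81/4 = 0  ⇒  r_C1 = 9/2 (r>0 drops 1)

9/2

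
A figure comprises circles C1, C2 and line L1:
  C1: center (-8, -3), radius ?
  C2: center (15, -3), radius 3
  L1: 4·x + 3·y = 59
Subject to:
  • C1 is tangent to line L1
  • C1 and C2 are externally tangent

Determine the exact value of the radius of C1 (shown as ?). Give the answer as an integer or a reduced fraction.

1. [C1‖L1]  r_C1² − 400 = 0  ⇒  r_C1 = 20 (r>0 drops 1)
2. [ext C1·C2]  r_C1² + 6r_C1 − 520 = 0  ⇒  r_C1 = 20 (r>0 drops 1)

20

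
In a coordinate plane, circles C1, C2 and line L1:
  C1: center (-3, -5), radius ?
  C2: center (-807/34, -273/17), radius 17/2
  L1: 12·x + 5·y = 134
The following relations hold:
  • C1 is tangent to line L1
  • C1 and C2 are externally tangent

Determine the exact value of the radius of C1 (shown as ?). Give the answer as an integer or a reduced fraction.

1. [C1‖L1]  r_C1² − 225 = 0  ⇒  r_C1 = 15 (r>0 drops 1)
2. [ext C1·C2]  r_C1² + 17r_C1 − 480 = 0  ⇒  r_C1 = 15 (r>0 drops 1)

15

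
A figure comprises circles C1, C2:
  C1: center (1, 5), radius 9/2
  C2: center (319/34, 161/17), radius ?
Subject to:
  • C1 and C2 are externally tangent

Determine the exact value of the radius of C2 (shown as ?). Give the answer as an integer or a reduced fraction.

5

1. [ext C1·C2]  r_C2² + 9r_C2 − 70 = 0  ⇒  r_C2 = 5 (r>0 drops 1)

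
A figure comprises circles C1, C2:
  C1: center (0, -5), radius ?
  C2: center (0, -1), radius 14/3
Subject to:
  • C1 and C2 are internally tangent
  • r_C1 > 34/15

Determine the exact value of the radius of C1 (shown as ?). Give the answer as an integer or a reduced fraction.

1. [int C1,C2]  r_C1² − (28/3)r_C1 + 52/9 = 0  ⇒  r_C1 = 2/3 or 26/3
2. given r_C1 > 34/15: keep 26/3

26/3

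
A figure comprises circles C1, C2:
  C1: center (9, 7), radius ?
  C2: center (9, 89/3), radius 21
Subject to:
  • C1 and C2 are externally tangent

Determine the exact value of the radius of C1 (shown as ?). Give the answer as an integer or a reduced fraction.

1. [ext C1·C2]  r_C1² + 42r_C1 − 655/9 = 0  ⇒  r_C1 = 5/3 (r>0 drops 1)

5/3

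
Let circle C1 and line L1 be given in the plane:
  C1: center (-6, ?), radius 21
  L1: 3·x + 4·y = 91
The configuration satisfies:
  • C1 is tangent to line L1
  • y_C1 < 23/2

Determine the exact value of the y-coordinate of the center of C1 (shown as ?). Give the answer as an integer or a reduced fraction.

1

1. [C1‖L1]  y_C1² − (109/2)y_C1 + 107/2 = 0  ⇒  y_C1 = 1 or 107/2
2. given y_C1 < 23/2: keep 1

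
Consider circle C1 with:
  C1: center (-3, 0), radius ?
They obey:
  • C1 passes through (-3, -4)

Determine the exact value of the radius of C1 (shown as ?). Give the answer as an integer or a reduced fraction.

1. [C1∋P]  r_C1² − 16 = 0  ⇒  r_C1 = 4 (r>0 drops 1)

4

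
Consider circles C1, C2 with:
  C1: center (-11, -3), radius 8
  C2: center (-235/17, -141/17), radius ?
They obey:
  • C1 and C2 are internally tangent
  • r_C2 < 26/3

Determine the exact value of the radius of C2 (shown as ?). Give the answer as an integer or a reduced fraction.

1. [int C1,C2]  r_C2² − 16r_C2 + 28 = 0  ⇒  r_C2 = 2 or 14
2. given r_C2 < 26/3: keep 2

2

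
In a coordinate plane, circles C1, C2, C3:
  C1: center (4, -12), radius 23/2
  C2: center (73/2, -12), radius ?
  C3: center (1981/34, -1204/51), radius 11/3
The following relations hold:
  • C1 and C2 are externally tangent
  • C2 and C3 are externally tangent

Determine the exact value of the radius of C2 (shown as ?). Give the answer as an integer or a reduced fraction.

1. [ext C1·C2]  r_C2² + 23r_C2 − 924 = 0  ⇒  r_C2 = 21 (r>0 drops 1)
2. [ext C2·C3]  r_C2² + (22/3)r_C2 − 595 = 0  ⇒  r_C2 = 21 (r>0 drops 1)

21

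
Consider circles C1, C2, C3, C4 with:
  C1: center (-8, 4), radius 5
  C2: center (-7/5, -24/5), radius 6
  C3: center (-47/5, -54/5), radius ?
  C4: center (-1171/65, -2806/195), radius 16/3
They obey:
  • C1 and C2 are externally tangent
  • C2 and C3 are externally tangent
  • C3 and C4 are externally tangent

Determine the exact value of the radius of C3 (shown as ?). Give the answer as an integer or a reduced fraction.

1. [ext C2·C3]  r_C3² + 12r_C3 − 64 = 0  ⇒  r_C3 = 4 (r>0 drops 1)
2. [ext C3·C4]  r_C3² + (32/3)r_C3 − 176/3 = 0  ⇒  r_C3 = 4 (r>0 drops 1)

4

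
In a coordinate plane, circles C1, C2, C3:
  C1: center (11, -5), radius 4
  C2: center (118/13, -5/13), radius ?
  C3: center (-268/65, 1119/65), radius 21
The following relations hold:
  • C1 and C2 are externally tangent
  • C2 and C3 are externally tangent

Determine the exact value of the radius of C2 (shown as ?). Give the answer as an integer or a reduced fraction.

1

1. [ext C1·C2]  r_C2² + 8r_C2 − 9 = 0  ⇒  r_C2 = 1 (r>0 drops 1)
2. [ext C2·C3]  r_C2² + 42r_C2 − 43 = 0  ⇒  r_C2 = 1 (r>0 drops 1)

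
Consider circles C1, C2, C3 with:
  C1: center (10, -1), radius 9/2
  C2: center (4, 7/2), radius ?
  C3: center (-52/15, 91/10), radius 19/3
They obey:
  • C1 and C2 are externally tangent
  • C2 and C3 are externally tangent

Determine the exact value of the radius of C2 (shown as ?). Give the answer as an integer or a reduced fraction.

3

1. [ext C1·C2]  r_C2² + 9r_C2 − 36 = 0  ⇒  r_C2 = 3 (r>0 drops 1)
2. [ext C2·C3]  r_C2² + (38/3)r_C2 − 47 = 0  ⇒  r_C2 = 3 (r>0 drops 1)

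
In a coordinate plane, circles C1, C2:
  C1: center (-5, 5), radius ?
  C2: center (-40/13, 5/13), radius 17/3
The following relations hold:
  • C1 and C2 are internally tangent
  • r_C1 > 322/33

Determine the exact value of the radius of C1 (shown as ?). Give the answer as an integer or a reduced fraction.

1. [int C1,C2]  r_C1² − (34/3)r_C1 + 64/9 = 0  ⇒  r_C1 = 2/3 or 32/3
2. given r_C1 > 322/33: keep 32/3

32/3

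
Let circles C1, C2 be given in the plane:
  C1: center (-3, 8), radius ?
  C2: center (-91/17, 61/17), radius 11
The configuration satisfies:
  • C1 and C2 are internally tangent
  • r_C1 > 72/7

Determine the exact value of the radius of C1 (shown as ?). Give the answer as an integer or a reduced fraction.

16

1. [int C1,C2]  r_C1² − 22r_C1 + 96 = 0  ⇒  r_C1 = 6 or 16
2. given r_C1 > 72/7: keep 16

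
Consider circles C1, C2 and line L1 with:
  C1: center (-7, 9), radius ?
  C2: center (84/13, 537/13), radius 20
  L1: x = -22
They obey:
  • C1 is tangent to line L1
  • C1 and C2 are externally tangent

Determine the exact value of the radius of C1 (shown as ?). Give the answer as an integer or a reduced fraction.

1. [C1‖L1]  r_C1² − 225 = 0  ⇒  r_C1 = 15 (r>0 drops 1)
2. [ext C1·C2]  r_C1² + 40r_C1 − 825 = 0  ⇒  r_C1 = 15 (r>0 drops 1)

15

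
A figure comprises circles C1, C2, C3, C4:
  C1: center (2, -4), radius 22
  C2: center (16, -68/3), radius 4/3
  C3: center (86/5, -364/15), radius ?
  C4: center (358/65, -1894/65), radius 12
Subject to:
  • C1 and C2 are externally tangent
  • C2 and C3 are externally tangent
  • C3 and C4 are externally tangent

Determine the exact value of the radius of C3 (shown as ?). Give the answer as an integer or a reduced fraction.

2/3

1. [ext C2·C3]  r_C3² + (8/3)r_C3 − 20/9 = 0  ⇒  r_C3 = 2/3 (r>0 drops 1)
2. [ext C3·C4]  r_C3² + 24r_C3 − 148/9 = 0  ⇒  r_C3 = 2/3 (r>0 drops 1)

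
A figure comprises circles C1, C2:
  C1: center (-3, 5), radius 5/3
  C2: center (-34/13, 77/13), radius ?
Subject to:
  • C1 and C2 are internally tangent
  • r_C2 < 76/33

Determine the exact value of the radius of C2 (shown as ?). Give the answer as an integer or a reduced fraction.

2/3

1. [int C1,C2]  r_C2² − (10/3)r_C2 + 16/9 = 0  ⇒  r_C2 = 2/3 or 8/3
2. given r_C2 < 76/33: keep 2/3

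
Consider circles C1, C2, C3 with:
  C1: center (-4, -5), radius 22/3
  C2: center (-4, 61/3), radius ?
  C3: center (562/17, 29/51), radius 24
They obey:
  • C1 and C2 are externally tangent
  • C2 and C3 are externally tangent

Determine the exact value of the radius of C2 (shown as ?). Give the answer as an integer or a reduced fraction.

18

1. [ext C1·C2]  r_C2² + (44/3)r_C2 − 588 = 0  ⇒  r_C2 = 18 (r>0 drops 1)
2. [ext C2·C3]  r_C2² + 48r_C2 − 1188 = 0  ⇒  r_C2 = 18 (r>0 drops 1)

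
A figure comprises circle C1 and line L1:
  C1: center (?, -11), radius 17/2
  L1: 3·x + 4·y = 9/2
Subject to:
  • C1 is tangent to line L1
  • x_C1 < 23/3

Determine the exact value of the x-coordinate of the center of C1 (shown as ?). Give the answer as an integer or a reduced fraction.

1. [C1‖L1]  x_C1² − (97/3)x_C1 + 182/3 = 0  ⇒  x_C1 = 2 or 91/3
2. given x_C1 < 23/3: keep 2

2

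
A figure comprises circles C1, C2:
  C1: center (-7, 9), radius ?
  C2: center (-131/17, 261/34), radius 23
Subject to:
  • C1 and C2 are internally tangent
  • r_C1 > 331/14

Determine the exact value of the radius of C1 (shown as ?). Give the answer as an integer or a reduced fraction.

49/2

1. [int C1,C2]  r_C1² − 46r_C1 + 2107/4 = 0  ⇒  r_C1 = 43/2 or 49/2
2. given r_C1 > 331/14: keep 49/2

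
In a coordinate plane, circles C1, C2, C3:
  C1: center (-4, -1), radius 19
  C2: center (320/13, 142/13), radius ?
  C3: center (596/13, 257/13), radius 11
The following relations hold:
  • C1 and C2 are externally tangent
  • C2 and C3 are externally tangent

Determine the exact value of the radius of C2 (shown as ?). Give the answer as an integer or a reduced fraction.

1. [ext C1·C2]  r_C2² + 38r_C2 − 600 = 0  ⇒  r_C2 = 12 (r>0 drops 1)
2. [ext C2·C3]  r_C2² + 22r_C2 − 408 = 0  ⇒  r_C2 = 12 (r>0 drops 1)

12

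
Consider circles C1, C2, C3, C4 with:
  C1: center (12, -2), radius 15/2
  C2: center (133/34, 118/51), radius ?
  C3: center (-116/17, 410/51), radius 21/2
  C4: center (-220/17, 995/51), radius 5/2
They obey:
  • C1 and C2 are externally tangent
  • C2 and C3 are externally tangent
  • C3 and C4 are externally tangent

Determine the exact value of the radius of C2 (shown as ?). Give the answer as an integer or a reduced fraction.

5/3

1. [ext C1·C2]  r_C2² + 15r_C2 − 250/9 = 0  ⇒  r_C2 = 5/3 (r>0 drops 1)
2. [ext C2·C3]  r_C2² + 21r_C2 − 340/9 = 0  ⇒  r_C2 = 5/3 (r>0 drops 1)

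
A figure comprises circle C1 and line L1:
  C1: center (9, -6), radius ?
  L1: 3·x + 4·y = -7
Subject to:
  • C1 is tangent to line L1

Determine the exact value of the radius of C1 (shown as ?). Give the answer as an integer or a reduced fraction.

2

1. [C1‖L1]  r_C1² − 4 = 0  ⇒  r_C1 = 2 (r>0 drops 1)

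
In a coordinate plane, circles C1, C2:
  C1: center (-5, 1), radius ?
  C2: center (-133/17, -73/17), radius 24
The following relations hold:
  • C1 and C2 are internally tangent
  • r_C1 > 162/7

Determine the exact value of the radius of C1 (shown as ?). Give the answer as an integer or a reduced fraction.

1. [int C1,C2]  r_C1² − 48r_C1 + 540 = 0  ⇒  r_C1 = 18 or 30
2. given r_C1 > 162/7: keep 30

30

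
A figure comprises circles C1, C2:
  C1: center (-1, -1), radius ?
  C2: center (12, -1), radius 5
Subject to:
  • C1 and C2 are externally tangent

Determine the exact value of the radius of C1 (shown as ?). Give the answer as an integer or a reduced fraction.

8

1. [ext C1·C2]  r_C1² + 10r_C1 − 144 = 0  ⇒  r_C1 = 8 (r>0 drops 1)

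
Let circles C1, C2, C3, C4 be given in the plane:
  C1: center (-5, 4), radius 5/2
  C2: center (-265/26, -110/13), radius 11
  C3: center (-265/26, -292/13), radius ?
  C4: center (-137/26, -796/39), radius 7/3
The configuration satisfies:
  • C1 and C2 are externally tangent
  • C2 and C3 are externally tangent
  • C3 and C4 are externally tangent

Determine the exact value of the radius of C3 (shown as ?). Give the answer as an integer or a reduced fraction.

3

1. [ext C2·C3]  r_C3² + 22r_C3 − 75 = 0  ⇒  r_C3 = 3 (r>0 drops 1)
2. [ext C3·C4]  r_C3² + (14/3)r_C3 − 23 = 0  ⇒  r_C3 = 3 (r>0 drops 1)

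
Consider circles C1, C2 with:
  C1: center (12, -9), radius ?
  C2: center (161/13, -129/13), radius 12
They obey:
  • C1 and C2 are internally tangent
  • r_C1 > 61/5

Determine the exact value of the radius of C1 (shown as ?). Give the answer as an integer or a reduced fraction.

1. [int C1,C2]  r_C1² − 24r_C1 + 143 = 0  ⇒  r_C1 = 11 or 13
2. given r_C1 > 61/5: keep 13

13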